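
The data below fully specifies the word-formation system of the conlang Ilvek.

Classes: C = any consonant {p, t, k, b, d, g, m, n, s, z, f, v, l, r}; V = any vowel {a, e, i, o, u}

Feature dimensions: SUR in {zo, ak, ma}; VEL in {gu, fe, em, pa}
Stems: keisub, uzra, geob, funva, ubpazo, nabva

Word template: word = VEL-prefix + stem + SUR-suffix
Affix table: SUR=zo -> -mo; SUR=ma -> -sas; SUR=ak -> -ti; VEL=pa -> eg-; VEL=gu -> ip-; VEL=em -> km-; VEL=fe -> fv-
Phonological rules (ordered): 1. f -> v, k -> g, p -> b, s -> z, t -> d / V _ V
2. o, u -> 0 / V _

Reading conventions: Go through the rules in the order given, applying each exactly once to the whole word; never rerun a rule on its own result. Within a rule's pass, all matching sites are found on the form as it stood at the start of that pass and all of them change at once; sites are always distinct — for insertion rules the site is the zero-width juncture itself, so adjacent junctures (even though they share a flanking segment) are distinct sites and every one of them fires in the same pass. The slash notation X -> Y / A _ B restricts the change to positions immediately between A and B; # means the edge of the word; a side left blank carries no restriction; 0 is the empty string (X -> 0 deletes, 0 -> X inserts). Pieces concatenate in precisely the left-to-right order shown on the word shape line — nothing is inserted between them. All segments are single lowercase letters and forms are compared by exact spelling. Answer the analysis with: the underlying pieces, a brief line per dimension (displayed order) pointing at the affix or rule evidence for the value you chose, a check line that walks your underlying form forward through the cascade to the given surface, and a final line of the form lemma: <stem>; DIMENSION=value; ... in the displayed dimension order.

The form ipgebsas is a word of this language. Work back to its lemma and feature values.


underlying: ip-geob-sas
SUR=ma - signalled by the affix -sas
VEL=gu - signalled by the affix ip-
check: ipgeobsas -> ipgeobsas -> ipgebsas
lemma: geob; SUR=ma; VEL=gu


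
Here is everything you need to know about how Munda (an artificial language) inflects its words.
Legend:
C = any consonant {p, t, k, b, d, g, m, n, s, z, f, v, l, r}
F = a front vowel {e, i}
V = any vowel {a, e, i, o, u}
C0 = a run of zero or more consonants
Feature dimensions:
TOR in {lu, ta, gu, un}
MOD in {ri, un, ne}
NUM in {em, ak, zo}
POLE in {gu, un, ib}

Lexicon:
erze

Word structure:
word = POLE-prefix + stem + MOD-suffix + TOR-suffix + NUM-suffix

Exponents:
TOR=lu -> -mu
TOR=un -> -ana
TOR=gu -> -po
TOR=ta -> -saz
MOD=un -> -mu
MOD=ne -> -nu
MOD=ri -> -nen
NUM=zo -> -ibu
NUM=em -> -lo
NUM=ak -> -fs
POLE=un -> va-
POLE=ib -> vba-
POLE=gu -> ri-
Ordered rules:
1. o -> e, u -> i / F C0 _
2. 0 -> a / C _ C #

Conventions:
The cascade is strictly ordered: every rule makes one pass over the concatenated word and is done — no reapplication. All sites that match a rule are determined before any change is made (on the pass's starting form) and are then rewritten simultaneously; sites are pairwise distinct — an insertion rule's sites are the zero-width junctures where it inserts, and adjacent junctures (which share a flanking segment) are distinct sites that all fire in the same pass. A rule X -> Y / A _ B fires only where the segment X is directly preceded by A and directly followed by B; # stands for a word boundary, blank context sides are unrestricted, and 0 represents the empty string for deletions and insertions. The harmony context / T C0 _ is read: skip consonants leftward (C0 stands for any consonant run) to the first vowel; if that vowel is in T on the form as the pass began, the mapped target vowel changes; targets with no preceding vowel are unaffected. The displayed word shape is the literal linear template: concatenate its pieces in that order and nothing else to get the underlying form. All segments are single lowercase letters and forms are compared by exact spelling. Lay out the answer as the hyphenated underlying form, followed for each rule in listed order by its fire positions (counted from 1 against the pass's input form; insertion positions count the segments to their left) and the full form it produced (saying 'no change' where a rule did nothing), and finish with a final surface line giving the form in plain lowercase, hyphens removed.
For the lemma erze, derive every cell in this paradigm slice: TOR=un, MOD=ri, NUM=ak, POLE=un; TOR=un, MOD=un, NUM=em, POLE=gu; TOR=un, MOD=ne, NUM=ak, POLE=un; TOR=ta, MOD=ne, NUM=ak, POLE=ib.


cell TOR=un, MOD=ri, NUM=ak, POLE=un:
underlying: va-erze-nen-ana-fs
1. o -> e, u -> i / F C0 _: no change
2. 0 -> a / C _ C #: inserts after position(s) 13: vaerzenenanafas
surface: vaerzenenanafas

cell TOR=un, MOD=un, NUM=em, POLE=gu:
underlying: ri-erze-mu-ana-lo
1. o -> e, u -> i / F C0 _: fires at position(s) 8: rierzemianalo
2. 0 -> a / C _ C #: no change
surface: rierzemianalo

cell TOR=un, MOD=ne, NUM=ak, POLE=un:
underlying: va-erze-nu-ana-fs
1. o -> e, u -> i / F C0 _: fires at position(s) 8: vaerzenianafs
2. 0 -> a / C _ C #: inserts after position(s) 12: vaerzenianafas
surface: vaerzenianafas

cell TOR=ta, MOD=ne, NUM=ak, POLE=ib:
underlying: vba-erze-nu-saz-fs
1. o -> e, u -> i / F C0 _: fires at position(s) 9: vbaerzenisazfs
2. 0 -> a / C _ C #: inserts after position(s) 13: vbaerzenisazfas
surface: vbaerzenisazfas


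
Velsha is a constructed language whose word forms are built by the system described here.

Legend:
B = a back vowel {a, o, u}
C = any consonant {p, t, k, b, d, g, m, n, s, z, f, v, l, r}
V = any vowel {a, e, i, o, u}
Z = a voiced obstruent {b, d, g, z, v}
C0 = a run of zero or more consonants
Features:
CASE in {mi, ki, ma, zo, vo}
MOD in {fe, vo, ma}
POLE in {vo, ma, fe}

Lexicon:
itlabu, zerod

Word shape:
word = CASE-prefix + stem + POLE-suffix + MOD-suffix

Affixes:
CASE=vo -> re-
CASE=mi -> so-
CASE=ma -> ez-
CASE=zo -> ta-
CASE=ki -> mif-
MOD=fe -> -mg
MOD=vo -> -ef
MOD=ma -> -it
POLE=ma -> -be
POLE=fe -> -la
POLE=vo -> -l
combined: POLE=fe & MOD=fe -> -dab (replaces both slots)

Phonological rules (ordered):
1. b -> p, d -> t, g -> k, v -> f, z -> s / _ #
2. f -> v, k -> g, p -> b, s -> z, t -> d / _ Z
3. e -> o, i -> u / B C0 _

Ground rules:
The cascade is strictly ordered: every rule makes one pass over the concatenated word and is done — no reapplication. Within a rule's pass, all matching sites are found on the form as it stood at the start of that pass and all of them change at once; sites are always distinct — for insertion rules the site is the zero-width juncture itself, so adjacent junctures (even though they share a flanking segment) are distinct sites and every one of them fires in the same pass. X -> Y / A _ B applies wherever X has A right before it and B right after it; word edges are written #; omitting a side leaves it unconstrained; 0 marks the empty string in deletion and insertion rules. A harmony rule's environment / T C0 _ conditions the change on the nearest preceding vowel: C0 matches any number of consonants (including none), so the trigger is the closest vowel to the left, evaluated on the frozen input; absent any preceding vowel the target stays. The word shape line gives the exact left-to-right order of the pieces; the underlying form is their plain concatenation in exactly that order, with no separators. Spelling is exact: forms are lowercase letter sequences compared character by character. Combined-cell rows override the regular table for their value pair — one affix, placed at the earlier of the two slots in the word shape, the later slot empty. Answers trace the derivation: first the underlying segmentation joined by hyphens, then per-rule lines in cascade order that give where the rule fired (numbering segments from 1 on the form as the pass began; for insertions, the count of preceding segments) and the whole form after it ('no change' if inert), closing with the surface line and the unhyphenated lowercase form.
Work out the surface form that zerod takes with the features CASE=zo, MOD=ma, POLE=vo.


underlying: ta-zerod-l-it
1. b -> p, d -> t, g -> k, v -> f, z -> s / _ #: no change
2. f -> v, k -> g, p -> b, s -> z, t -> d / _ Z: no change
3. e -> o, i -> u / B C0 _: fires at position(s) 4, 9: tazorodlut
surface: tazorodlut


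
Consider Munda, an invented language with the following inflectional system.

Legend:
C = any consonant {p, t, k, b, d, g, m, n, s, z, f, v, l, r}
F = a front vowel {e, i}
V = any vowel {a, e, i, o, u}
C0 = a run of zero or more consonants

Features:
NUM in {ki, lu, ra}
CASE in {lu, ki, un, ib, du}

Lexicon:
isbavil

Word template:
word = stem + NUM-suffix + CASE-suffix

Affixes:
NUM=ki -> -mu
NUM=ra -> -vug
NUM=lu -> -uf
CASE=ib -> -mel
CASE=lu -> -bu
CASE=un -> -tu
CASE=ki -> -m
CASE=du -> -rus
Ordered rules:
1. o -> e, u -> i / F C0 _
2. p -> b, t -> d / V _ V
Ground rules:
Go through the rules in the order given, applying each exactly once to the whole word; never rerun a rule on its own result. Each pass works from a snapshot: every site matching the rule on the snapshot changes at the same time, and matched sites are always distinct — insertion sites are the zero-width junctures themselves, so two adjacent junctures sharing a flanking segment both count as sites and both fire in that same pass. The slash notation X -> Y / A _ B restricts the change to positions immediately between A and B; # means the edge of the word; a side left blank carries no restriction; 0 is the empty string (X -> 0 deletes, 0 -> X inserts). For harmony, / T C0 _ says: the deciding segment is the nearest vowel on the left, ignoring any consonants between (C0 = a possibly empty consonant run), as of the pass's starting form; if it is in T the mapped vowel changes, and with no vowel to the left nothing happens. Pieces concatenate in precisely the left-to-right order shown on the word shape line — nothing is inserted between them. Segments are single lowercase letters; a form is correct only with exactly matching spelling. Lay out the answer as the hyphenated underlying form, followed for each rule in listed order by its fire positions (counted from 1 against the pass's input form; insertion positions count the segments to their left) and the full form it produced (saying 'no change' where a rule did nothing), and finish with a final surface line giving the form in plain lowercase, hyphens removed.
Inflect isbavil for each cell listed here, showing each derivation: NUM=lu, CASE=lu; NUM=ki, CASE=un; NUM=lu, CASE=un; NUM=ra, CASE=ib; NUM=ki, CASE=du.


cell NUM=lu, CASE=lu:
underlying: isbavil-uf-bu
1. o -> e, u -> i / F C0 _: fires at position(s) 8: isbavilifbu
2. p -> b, t -> d / V _ V: no change
surface: isbavilifbu

cell NUM=ki, CASE=un:
underlying: isbavil-mu-tu
1. o -> e, u -> i / F C0 _: fires at position(s) 9: isbavilmitu
2. p -> b, t -> d / V _ V: fires at position(s) 10: isbavilmidu
surface: isbavilmidu

cell NUM=lu, CASE=un:
underlying: isbavil-uf-tu
1. o -> e, u -> i / F C0 _: fires at position(s) 8: isbaviliftu
2. p -> b, t -> d / V _ V: no change
surface: isbaviliftu

cell NUM=ra, CASE=ib:
underlying: isbavil-vug-mel
1. o -> e, u -> i / F C0 _: fires at position(s) 9: isbavilvigmel
2. p -> b, t -> d / V _ V: no change
surface: isbavilvigmel

cell NUM=ki, CASE=du:
underlying: isbavil-mu-rus
1. o -> e, u -> i / F C0 _: fires at position(s) 9: isbavilmirus
2. p -> b, t -> d / V _ V: no change
surface: isbavilmirus


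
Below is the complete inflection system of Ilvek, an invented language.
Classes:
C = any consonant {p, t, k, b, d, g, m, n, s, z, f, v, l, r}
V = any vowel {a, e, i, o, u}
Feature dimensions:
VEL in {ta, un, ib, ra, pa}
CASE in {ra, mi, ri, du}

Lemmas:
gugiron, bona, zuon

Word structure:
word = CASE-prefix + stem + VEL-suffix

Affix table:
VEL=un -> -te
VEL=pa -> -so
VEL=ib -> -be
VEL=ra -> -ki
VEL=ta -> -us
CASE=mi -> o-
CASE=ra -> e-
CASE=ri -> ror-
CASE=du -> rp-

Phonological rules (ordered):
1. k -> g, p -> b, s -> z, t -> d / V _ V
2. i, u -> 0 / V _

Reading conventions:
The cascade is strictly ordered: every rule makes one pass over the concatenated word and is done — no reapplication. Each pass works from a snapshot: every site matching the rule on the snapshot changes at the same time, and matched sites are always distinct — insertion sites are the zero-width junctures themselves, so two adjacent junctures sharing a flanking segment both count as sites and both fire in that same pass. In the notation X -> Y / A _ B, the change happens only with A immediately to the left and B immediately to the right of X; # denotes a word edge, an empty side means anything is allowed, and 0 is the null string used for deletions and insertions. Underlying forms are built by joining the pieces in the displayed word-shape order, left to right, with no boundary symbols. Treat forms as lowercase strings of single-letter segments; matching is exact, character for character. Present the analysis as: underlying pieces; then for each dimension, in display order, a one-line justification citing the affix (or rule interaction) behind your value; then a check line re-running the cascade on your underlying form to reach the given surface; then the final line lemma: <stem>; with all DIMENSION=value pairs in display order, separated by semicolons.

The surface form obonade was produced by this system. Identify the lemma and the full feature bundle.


underlying: o-bona-te
VEL=un - signalled by the affix -te
CASE=mi - signalled by the affix o-
check: obonate -> obonade -> obonade
lemma: bona; VEL=un; CASE=mi


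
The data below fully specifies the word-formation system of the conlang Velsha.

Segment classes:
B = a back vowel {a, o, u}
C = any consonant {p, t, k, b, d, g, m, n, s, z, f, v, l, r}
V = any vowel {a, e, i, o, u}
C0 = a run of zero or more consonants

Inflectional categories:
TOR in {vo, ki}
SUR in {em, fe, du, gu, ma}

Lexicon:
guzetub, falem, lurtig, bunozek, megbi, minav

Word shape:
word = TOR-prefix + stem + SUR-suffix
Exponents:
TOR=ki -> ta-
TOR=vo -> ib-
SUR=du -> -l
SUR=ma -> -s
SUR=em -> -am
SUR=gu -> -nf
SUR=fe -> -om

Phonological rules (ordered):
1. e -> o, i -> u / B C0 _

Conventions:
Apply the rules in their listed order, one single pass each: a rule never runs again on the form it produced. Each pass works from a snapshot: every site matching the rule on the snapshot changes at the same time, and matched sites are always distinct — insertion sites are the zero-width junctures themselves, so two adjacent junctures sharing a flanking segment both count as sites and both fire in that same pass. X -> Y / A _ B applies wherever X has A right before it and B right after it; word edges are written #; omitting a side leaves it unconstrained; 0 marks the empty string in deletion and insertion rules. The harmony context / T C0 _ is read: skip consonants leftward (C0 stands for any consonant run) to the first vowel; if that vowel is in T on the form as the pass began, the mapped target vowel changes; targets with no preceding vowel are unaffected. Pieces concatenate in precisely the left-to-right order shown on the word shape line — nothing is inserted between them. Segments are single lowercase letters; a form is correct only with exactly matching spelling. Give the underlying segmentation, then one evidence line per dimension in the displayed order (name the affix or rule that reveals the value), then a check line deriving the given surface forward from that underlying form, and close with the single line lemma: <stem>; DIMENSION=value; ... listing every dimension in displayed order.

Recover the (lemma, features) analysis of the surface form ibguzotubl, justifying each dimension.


underlying: ib-guzetub-l
TOR=vo - signalled by the affix ib-
SUR=du - signalled by the affix -l
check: ibguzetubl -> ibguzotubl
lemma: guzetub; TOR=vo; SUR=du


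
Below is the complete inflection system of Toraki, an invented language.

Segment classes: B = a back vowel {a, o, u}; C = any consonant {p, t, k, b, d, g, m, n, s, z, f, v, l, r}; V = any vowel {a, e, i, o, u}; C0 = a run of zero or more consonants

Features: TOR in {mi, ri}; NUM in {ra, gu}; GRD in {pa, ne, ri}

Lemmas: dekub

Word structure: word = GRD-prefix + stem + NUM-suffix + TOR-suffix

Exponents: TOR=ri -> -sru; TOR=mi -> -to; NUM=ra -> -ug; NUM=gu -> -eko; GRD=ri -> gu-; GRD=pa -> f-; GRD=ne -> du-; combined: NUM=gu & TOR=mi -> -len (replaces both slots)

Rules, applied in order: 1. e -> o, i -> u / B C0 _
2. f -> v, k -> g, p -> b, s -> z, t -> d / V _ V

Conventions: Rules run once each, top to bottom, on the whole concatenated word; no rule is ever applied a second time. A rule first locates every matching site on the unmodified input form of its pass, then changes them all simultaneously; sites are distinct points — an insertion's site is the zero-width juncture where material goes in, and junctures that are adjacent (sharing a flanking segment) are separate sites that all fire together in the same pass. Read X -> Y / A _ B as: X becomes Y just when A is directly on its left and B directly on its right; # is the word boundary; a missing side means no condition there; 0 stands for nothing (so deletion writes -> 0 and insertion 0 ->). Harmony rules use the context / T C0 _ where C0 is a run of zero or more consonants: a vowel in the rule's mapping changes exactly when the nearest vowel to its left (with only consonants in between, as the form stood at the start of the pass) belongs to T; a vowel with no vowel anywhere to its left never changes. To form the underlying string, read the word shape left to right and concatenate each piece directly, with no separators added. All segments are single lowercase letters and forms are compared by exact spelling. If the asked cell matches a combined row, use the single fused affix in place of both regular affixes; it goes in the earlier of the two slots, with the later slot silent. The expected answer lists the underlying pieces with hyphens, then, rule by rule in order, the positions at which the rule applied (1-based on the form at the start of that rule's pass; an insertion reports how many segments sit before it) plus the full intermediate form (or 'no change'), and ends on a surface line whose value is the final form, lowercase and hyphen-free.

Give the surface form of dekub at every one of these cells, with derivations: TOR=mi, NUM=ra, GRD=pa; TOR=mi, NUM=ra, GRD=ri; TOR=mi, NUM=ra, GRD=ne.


cell TOR=mi, NUM=ra, GRD=pa:
underlying: f-dekub-ug-to
1. e -> o, i -> u / B C0 _: no change
2. f -> v, k -> g, p -> b, s -> z, t -> d / V _ V: fires at position(s) 4: fdegubugto
surface: fdegubugto

cell TOR=mi, NUM=ra, GRD=ri:
underlying: gu-dekub-ug-to
1. e -> o, i -> u / B C0 _: fires at position(s) 4: gudokubugto
2. f -> v, k -> g, p -> b, s -> z, t -> d / V _ V: fires at position(s) 5: gudogubugto
surface: gudogubugto

cell TOR=mi, NUM=ra, GRD=ne:
underlying: du-dekub-ug-to
1. e -> o, i -> u / B C0 _: fires at position(s) 4: dudokubugto
2. f -> v, k -> g, p -> b, s -> z, t -> d / V _ V: fires at position(s) 5: dudogubugto
surface: dudogubugto


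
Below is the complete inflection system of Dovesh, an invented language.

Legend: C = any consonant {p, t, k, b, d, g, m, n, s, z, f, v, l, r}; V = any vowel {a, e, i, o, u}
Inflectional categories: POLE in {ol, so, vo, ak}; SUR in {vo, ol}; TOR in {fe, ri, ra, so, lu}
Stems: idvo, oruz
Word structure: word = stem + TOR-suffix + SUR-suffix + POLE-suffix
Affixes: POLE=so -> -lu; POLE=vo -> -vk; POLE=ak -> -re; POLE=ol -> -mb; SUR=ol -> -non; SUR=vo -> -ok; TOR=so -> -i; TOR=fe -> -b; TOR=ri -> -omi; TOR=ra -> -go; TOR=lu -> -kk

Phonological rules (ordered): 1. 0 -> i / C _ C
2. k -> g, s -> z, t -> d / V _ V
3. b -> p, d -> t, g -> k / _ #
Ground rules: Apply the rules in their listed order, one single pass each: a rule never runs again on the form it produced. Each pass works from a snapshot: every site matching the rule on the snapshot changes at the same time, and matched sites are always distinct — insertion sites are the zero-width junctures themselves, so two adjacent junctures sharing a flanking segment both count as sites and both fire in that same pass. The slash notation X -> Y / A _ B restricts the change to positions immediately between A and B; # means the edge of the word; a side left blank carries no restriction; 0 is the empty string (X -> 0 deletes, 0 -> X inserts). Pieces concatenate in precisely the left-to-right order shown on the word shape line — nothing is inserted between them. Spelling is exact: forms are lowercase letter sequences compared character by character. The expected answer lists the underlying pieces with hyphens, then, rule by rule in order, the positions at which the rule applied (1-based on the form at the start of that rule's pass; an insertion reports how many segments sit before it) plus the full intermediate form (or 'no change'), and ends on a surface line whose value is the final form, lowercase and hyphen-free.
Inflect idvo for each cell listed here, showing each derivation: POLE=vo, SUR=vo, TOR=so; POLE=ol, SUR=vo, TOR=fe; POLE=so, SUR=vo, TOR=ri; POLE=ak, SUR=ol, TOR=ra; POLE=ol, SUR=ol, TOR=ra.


cell POLE=vo, SUR=vo, TOR=so:
underlying: idvo-i-ok-vk
1. 0 -> i / C _ C: inserts after position(s) 2, 7, 8: idivoiokivik
2. k -> g, s -> z, t -> d / V _ V: fires at position(s) 8: idivoiogivik
3. b -> p, d -> t, g -> k / _ #: no change
surface: idivoiogivik

cell POLE=ol, SUR=vo, TOR=fe:
underlying: idvo-b-ok-mb
1. 0 -> i / C _ C: inserts after position(s) 2, 7, 8: idivobokimib
2. k -> g, s -> z, t -> d / V _ V: fires at position(s) 8: idivobogimib
3. b -> p, d -> t, g -> k / _ #: fires at position(s) 12: idivobogimip
surface: idivobogimip

cell POLE=so, SUR=vo, TOR=ri:
underlying: idvo-omi-ok-lu
1. 0 -> i / C _ C: inserts after position(s) 2, 9: idivoomiokilu
2. k -> g, s -> z, t -> d / V _ V: fires at position(s) 10: idivoomiogilu
3. b -> p, d -> t, g -> k / _ #: no change
surface: idivoomiogilu

cell POLE=ak, SUR=ol, TOR=ra:
underlying: idvo-go-non-re
1. 0 -> i / C _ C: inserts after position(s) 2, 9: idivogononire
2. k -> g, s -> z, t -> d / V _ V: no change
3. b -> p, d -> t, g -> k / _ #: no change
surface: idivogononire

cell POLE=ol, SUR=ol, TOR=ra:
underlying: idvo-go-non-mb
1. 0 -> i / C _ C: inserts after position(s) 2, 9, 10: idivogononimib
2. k -> g, s -> z, t -> d / V _ V: no change
3. b -> p, d -> t, g -> k / _ #: fires at position(s) 14: idivogononimip
surface: idivogononimip


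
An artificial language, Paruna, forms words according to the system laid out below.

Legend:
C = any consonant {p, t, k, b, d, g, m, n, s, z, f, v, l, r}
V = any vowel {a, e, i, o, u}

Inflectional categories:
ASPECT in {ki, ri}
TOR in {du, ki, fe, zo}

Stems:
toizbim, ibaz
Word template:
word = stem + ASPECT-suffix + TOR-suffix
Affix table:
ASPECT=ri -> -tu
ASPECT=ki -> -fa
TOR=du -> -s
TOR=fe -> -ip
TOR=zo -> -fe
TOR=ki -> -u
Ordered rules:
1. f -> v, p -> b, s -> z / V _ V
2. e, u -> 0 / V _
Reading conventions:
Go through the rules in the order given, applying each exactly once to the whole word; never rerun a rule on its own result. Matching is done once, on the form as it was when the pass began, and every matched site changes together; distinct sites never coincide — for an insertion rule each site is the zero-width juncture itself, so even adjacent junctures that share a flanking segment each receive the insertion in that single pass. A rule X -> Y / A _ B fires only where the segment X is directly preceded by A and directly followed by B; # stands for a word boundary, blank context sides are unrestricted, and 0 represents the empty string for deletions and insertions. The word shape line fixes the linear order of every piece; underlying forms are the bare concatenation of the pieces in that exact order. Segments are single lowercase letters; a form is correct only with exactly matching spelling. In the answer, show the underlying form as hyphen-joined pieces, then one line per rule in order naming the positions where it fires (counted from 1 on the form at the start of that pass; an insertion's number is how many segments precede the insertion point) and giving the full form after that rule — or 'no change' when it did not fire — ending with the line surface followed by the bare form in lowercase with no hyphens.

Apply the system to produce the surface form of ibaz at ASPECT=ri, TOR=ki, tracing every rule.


underlying: ibaz-tu-u
1. f -> v, p -> b, s -> z / V _ V: no change
2. e, u -> 0 / V _: fires at position(s) 7: ibaztu
surface: ibaztu


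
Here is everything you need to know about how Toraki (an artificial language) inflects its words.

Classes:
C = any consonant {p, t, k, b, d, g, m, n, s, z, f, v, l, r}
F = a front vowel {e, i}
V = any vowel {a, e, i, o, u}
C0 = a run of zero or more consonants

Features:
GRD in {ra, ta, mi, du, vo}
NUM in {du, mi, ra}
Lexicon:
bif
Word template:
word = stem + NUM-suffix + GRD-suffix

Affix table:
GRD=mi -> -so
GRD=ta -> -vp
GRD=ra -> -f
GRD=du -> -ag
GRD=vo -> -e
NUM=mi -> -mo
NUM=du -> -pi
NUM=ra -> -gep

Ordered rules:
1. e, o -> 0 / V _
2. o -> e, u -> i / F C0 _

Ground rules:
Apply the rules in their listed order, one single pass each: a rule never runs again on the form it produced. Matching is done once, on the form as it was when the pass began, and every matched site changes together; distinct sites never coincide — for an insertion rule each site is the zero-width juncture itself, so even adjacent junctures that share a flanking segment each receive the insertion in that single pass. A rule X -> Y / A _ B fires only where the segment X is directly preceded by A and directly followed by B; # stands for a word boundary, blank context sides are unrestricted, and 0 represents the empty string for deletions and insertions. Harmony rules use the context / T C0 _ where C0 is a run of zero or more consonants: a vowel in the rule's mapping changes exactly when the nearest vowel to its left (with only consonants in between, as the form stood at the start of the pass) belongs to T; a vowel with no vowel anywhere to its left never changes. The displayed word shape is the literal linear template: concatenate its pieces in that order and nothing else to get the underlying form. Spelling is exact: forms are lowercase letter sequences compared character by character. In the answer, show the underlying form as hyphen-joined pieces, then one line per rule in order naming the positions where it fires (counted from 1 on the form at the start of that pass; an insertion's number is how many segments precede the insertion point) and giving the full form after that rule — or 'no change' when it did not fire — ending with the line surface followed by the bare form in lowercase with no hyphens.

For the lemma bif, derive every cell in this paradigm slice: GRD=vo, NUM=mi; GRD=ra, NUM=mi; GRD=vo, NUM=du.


cell GRD=vo, NUM=mi:
underlying: bif-mo-e
1. e, o -> 0 / V _: fires at position(s) 6: bifmo
2. o -> e, u -> i / F C0 _: fires at position(s) 5: bifme
surface: bifme

cell GRD=ra, NUM=mi:
underlying: bif-mo-f
1. e, o -> 0 / V _: no change
2. o -> e, u -> i / F C0 _: fires at position(s) 5: bifmef
surface: bifmef

cell GRD=vo, NUM=du:
underlying: bif-pi-e
1. e, o -> 0 / V _: fires at position(s) 6: bifpi
2. o -> e, u -> i / F C0 _: no change
surface: bifpi


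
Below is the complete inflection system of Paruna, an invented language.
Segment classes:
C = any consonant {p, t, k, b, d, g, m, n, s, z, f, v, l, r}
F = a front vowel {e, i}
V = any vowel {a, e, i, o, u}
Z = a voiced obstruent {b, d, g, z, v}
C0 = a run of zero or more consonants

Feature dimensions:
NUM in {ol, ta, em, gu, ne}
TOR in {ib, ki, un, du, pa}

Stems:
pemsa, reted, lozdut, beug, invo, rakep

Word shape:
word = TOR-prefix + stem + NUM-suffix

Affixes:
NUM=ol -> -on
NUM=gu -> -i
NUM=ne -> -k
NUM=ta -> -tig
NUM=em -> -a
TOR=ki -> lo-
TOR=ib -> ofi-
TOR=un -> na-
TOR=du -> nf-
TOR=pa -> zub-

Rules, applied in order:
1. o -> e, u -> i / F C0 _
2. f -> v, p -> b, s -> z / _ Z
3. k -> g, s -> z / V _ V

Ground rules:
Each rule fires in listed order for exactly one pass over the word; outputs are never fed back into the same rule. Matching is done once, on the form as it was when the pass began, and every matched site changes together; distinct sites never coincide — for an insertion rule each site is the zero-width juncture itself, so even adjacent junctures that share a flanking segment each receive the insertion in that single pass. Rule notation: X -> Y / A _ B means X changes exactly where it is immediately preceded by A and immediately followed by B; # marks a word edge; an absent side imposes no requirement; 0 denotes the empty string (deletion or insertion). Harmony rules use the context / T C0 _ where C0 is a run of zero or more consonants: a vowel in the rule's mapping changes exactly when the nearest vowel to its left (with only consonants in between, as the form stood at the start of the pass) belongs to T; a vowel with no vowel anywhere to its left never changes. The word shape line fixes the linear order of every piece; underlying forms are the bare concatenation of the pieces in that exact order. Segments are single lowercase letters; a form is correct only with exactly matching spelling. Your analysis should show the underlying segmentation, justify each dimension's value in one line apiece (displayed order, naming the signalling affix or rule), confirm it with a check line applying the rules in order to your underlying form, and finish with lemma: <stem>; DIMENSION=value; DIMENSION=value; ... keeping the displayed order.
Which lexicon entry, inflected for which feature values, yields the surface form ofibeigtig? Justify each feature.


underlying: ofi-beug-tig
NUM=ta - signalled by the affix -tig
TOR=ib - signalled by the affix ofi-
check: ofibeugtig -> ofibeigtig -> ofibeigtig -> ofibeigtig
lemma: beug; NUM=ta; TOR=ib


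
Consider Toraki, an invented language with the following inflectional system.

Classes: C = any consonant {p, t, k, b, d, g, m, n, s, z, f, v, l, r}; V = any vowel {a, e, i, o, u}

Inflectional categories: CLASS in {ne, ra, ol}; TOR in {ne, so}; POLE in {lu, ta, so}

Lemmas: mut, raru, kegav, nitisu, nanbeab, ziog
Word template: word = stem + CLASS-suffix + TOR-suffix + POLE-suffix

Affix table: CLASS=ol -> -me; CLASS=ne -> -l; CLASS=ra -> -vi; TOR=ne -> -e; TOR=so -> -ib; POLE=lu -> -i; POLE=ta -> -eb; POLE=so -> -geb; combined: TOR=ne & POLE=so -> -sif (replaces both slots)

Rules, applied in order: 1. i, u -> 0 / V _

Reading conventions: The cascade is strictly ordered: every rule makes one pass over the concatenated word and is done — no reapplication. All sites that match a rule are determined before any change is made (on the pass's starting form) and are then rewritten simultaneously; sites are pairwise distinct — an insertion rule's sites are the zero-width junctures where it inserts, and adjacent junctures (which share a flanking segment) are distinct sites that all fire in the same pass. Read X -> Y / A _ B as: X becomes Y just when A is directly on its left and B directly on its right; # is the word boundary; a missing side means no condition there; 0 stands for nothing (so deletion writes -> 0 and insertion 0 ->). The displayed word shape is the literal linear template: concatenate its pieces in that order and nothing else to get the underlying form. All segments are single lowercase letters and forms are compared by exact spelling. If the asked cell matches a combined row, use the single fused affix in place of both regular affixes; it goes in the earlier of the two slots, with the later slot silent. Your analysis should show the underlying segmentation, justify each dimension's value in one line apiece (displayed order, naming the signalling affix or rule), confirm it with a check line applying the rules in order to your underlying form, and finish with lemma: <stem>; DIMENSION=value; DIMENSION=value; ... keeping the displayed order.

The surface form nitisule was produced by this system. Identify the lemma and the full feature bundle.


underlying: nitisu-l-e-i
CLASS=ne - signalled by the affix -l
TOR=ne - signalled by the affix -e
POLE=lu - signalled by the affix -i
check: nitisulei -> nitisule
lemma: nitisu; CLASS=ne; TOR=ne; POLE=lu


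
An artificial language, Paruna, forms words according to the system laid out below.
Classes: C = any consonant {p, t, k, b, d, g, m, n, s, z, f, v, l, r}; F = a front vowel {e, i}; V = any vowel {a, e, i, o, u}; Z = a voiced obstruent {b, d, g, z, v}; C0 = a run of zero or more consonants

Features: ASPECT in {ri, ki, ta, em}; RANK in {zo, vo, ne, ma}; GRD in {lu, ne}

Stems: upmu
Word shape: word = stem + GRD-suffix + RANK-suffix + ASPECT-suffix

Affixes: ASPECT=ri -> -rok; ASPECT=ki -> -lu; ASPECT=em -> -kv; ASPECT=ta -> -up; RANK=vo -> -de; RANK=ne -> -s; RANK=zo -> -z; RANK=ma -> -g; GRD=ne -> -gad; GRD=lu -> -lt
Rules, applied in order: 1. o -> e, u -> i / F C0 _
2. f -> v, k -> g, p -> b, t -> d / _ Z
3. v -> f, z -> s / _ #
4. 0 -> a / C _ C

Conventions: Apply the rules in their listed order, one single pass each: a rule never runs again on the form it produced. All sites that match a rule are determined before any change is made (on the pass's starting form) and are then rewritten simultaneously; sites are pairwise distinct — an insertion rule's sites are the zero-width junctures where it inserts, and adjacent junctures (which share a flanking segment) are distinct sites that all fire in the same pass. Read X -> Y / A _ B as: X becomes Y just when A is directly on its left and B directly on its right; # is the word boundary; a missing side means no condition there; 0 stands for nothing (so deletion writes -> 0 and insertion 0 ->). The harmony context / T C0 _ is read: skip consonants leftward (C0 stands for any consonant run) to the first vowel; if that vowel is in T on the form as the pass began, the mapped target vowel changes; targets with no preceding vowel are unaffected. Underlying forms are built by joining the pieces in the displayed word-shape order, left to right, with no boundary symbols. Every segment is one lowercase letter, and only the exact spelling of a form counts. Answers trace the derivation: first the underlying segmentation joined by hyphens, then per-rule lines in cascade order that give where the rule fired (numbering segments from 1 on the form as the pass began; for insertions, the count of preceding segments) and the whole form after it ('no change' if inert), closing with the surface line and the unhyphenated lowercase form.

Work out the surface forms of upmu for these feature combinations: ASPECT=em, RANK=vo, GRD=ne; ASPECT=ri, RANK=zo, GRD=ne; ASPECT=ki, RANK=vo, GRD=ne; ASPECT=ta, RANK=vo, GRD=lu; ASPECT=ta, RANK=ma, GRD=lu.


cell ASPECT=em, RANK=vo, GRD=ne:
underlying: upmu-gad-de-kv
1. o -> e, u -> i / F C0 _: no change
2. f -> v, k -> g, p -> b, t -> d / _ Z: fires at position(s) 10: upmugaddegv
3. v -> f, z -> s / _ #: fires at position(s) 11: upmugaddegf
4. 0 -> a / C _ C: inserts after position(s) 2, 7, 10: upamugadadegaf
surface: upamugadadegaf

cell ASPECT=ri, RANK=zo, GRD=ne:
underlying: upmu-gad-z-rok
1. o -> e, u -> i / F C0 _: no change
2. f -> v, k -> g, p -> b, t -> d / _ Z: no change
3. v -> f, z -> s / _ #: no change
4. 0 -> a / C _ C: inserts after position(s) 2, 7, 8: upamugadazarok
surface: upamugadazarok

cell ASPECT=ki, RANK=vo, GRD=ne:
underlying: upmu-gad-de-lu
1. o -> e, u -> i / F C0 _: fires at position(s) 11: upmugaddeli
2. f -> v, k -> g, p -> b, t -> d / _ Z: no change
3. v -> f, z -> s / _ #: no change
4. 0 -> a / C _ C: inserts after position(s) 2, 7: upamugadadeli
surface: upamugadadeli

cell ASPECT=ta, RANK=vo, GRD=lu:
underlying: upmu-lt-de-up
1. o -> e, u -> i / F C0 _: fires at position(s) 9: upmultdeip
2. f -> v, k -> g, p -> b, t -> d / _ Z: fires at position(s) 6: upmulddeip
3. v -> f, z -> s / _ #: no change
4. 0 -> a / C _ C: inserts after position(s) 2, 5, 6: upamuladadeip
surface: upamuladadeip

cell ASPECT=ta, RANK=ma, GRD=lu:
underlying: upmu-lt-g-up
1. o -> e, u -> i / F C0 _: no change
2. f -> v, k -> g, p -> b, t -> d / _ Z: fires at position(s) 6: upmuldgup
3. v -> f, z -> s / _ #: no change
4. 0 -> a / C _ C: inserts after position(s) 2, 5, 6: upamuladagup
surface: upamuladagup


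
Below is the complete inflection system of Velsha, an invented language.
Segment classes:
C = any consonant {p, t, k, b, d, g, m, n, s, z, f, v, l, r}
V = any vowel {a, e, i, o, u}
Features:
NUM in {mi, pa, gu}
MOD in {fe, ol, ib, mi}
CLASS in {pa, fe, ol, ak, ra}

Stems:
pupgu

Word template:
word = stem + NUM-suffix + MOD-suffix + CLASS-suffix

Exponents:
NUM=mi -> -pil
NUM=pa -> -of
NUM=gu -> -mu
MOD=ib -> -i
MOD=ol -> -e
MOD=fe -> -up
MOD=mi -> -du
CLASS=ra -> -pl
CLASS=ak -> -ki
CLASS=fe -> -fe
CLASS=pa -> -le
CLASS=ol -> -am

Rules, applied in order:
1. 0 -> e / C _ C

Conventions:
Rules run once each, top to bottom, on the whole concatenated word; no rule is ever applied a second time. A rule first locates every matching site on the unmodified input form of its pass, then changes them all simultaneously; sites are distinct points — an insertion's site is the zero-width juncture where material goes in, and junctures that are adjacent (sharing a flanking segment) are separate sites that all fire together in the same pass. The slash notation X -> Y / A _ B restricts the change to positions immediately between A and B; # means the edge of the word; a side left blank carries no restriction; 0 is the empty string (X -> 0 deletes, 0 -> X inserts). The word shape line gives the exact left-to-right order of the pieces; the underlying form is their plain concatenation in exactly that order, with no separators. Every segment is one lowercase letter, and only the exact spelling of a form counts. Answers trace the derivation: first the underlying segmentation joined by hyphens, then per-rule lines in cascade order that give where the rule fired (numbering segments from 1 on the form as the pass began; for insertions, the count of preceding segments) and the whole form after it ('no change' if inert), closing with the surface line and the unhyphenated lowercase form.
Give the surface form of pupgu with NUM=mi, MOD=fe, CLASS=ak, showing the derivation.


underlying: pupgu-pil-up-ki
1. 0 -> e / C _ C: inserts after position(s) 3, 10: pupegupilupeki
surface: pupegupilupeki


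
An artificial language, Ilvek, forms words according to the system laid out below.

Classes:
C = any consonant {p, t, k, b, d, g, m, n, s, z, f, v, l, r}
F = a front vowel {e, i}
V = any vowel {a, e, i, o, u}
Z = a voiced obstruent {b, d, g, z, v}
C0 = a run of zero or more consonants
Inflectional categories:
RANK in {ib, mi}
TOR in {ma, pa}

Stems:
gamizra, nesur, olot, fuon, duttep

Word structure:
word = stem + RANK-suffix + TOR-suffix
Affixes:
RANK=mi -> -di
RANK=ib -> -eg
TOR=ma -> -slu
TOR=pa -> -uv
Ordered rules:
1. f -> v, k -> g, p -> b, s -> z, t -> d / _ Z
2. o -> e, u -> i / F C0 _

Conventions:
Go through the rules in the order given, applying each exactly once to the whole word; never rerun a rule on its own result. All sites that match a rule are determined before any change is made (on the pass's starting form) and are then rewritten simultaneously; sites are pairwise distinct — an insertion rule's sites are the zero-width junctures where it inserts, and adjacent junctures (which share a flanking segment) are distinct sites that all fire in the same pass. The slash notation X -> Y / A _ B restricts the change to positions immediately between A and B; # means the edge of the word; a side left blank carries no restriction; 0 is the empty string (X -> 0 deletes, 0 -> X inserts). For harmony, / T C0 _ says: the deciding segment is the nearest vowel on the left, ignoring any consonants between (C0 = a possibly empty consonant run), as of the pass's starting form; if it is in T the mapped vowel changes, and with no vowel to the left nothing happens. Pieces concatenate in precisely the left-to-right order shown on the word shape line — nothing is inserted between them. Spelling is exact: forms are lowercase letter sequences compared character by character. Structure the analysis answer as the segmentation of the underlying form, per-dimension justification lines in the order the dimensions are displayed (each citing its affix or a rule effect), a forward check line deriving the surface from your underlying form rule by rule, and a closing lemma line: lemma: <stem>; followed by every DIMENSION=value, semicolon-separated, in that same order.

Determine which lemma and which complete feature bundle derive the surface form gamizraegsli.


underlying: gamizra-eg-slu
RANK=ib - signalled by the affix -eg
TOR=ma - signalled by the affix -slu
check: gamizraegslu -> gamizraegslu -> gamizraegsli
lemma: gamizra; RANK=ib; TOR=ma
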